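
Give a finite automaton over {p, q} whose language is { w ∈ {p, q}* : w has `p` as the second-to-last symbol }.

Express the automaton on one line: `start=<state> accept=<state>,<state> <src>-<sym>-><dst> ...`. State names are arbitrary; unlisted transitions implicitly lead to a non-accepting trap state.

Because acceptance depends on a position counted from the end, the machine has to buffer the most recent 2 symbols. Make each state the string of the last up-to-2 symbols read; on input `x` shift the window left and append `x`. Accept when the buffered window has length 2 and begins with `p`.
A 7-state machine:
       p  q 
>  A   B  C 
   B   D  E 
   C   F  G 
 * D   D  E 
 * E   F  G 
   F   D  E 
   G   F  G 
(> = start, * = accepting)

start=A accept=D,E A-p->B A-q->C B-p->D B-q->E C-p->F C-q->G D-p->D D-q->E E-p->F E-q->G F-p->D F-q->E G-p->F G-q->G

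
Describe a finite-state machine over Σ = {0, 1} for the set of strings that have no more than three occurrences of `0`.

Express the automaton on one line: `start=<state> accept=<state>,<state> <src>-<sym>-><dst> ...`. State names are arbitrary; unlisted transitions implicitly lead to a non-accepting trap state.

start=A accept=A,B,C,D A-0->B A-1->A B-0->C B-1->B C-0->D C-1->C D-0->E D-1->D E-0->E E-1->E

Count `0`s, saturating at 4: states A through D mean 0 through 3 `0`s seen; E means more than 3. Each `0` increments (capped at E); other symbols loop. Accept from {A, B, C, D}.
5 states suffice.
       0  1 
>* A   B  A 
 * B   C  B 
 * C   D  C 
 * D   E  D 
   E   E  E 
(> = start, * = accepting)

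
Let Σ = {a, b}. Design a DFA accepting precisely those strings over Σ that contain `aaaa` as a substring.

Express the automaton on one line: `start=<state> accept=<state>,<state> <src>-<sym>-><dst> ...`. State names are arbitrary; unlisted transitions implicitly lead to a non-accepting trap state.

Track how much of `aaaa` has been matched so far: state q0 is no progress, q4 is the absorbing accept state reached once `aaaa` has occurred. Intermediate states record partial matches; on a mismatch, fall back to the longest reusable overlap.
5 states suffice.
        a   b  
>  q0   q1  q0 
   q1   q2  q0 
   q2   q3  q0 
   q3   q4  q0 
 * q4   q4  q4 
(> = start, * = accepting)

start=q0 accept=q4 q0-a->q1 q0-b->q0 q1-a->q2 q1-b->q0 q2-a->q3 q2-b->q0 q3-a->q4 q3-b->q0 q4-a->q4 q4-b->q4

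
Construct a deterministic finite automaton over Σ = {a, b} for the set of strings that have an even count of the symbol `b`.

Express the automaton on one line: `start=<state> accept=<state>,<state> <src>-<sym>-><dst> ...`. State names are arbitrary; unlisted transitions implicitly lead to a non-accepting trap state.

start=q0 accept=q0 q0-a->q0 q0-b->q1 q1-a->q1 q1-b->q0

The only thing that matters is how many `b`s have appeared, reduced mod 2. Use one state per residue: q0 for 0, …, q1 for 1. Reading `b` moves to the next residue; anything else stays put. q0 is accepting.
A 2-state machine:
        a   b  
>* q0   q0  q1 
   q1   q1  q0 
(> = start, * = accepting)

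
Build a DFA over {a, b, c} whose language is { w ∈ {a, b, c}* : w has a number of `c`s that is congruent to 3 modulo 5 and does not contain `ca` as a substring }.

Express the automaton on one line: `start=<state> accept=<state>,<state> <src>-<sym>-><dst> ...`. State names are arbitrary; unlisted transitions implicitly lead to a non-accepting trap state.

start=q0 accept=q7,q9 q0-a->q0 q0-b->q0 q0-c->q1 q1-a->q2 q1-b->q3 q1-c->q4 q2-a->q2 q2-b->q2 q2-c->q5 q3-a->q3 q3-b->q3 q3-c->q4 q4-a->q5 q4-b->q6 q4-c->q7 q5-a->q5 q5-b->q5 q5-c->q8 q6-a->q6 q6-b->q6 q6-c->q7 q7-a->q8 q7-b->q9 q7-c->q10 q8-a->q8 q8-b->q8 q8-c->q11 q9-a->q9 q9-b->q9 q9-c->q10 q10-a->q11 q10-b->q12 q10-c->q13 q11-a->q11 q11-b->q11 q11-c->q14 q12-a->q12 q12-b->q12 q12-c->q13 q13-a->q14 q13-b->q0 q13-c->q1 q14-a->q14 q14-b->q14 q14-c->q2

Build one automaton per condition and run them in lockstep. One (5 states) tracks the count of `c`s modulo 5; the other (3 states) tracks partial matches of the forbidden pattern `ca`. Each combined state is a pair, one component from each; accept when both components accept.
A 15-state machine:
          a    b    c  
>  q0     q0   q0   q1 
   q1     q2   q3   q4 
   q2     q2   q2   q5 
   q3     q3   q3   q4 
   q4     q5   q6   q7 
   q5     q5   q5   q8 
   q6     q6   q6   q7 
 * q7     q8   q9  q10 
   q8     q8   q8  q11 
 * q9     q9   q9  q10 
   q10   q11  q12  q13 
   q11   q11  q11  q14 
   q12   q12  q12  q13 
   q13   q14   q0   q1 
   q14   q14  q14   q2 
(> = start, * = accepting)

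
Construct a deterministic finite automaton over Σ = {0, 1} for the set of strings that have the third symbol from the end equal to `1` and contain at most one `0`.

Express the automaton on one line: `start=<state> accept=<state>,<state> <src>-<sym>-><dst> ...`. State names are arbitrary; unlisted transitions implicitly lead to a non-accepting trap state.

Run two small machines in parallel and take their product. The first has 15 states tracking the last 3 symbols read; the second has 3 states tracking the count of `0`s, saturating at 2. A product state is a pair (one from each), accepting exactly when both do. Minimizing collapses redundant product states.
With 12 states:
          0    1  
>  S0     S1   S2 
   S1     S3   S4 
   S2     S5   S6 
   S3     S3   S3 
   S4     S3   S7 
   S5     S3   S8 
   S6     S9  S10 
   S7     S3  S11 
 * S8     S3   S7 
 * S9     S3   S8 
 * S10    S9  S10 
 * S11    S3  S11 
(> = start, * = accepting)

start=S0 accept=S8,S9,S10,S11 S0-0->S1 S0-1->S2 S1-0->S3 S1-1->S4 S2-0->S5 S2-1->S6 S3-0->S3 S3-1->S3 S4-0->S3 S4-1->S7 S5-0->S3 S5-1->S8 S6-0->S9 S6-1->S10 S7-0->S3 S7-1->S11 S8-0->S3 S8-1->S7 S9-0->S3 S9-1->S8 S10-0->S9 S10-1->S10 S11-0->S3 S11-1->S11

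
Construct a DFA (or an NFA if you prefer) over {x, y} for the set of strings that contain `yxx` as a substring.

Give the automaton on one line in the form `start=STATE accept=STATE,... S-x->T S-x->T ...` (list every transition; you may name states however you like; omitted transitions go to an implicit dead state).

start=S0 accept=S3 S0-x->S0 S0-y->S1 S1-x->S2 S1-y->S1 S2-x->S3 S2-y->S1 S3-x->S3 S3-y->S3

States S0..S2 record the length of the longest prefix of `yxx` that matches the current input suffix. Reaching S3 means `yxx` has been seen, and we stay there forever. Accept from S3.
A 4-state machine:
        x   y  
>  S0   S0  S1 
   S1   S2  S1 
   S2   S3  S1 
 * S3   S3  S3 
(> = start, * = accepting)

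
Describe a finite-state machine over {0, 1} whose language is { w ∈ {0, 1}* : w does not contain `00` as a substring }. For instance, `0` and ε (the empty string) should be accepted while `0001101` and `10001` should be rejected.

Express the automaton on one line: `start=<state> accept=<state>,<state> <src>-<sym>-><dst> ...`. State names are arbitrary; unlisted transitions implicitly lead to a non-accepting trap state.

Track partial matches of the forbidden pattern `00`. State C is a dead state reached once `00` has occurred; every other state accepts. A means no part of `00` is currently matched.
With 3 states:
       0  1 
>* A   B  A 
 * B   C  A 
   C   C  C 
(> = start, * = accepting)

start=A accept=A,B A-0->B A-1->A B-0->C B-1->A C-0->C C-1->C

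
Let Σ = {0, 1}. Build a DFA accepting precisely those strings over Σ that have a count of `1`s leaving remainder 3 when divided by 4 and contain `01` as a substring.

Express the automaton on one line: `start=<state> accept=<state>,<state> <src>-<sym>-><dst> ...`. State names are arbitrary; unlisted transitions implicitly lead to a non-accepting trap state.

Run two small machines in parallel and take their product. The first has 4 states tracking the count of `1`s modulo 4; the second has 3 states tracking whether and how much of `01` has been seen. A product state is a pair (one from each), accepting exactly when both do. Equivalent product states are then merged.
With 9 states:
        0   1  
>  q0   q1  q2 
   q1   q1  q3 
   q2   q3  q4 
   q3   q3  q5 
   q4   q5  q6 
   q5   q5  q7 
   q6   q8  q0 
 * q7   q7  q1 
   q8   q8  q1 
(> = start, * = accepting)

start=q0 accept=q7 q0-0->q1 q0-1->q2 q1-0->q1 q1-1->q3 q2-0->q3 q2-1->q4 q3-0->q3 q3-1->q5 q4-0->q5 q4-1->q6 q5-0->q5 q5-1->q7 q6-0->q8 q6-1->q0 q7-0->q7 q7-1->q1 q8-0->q8 q8-1->q1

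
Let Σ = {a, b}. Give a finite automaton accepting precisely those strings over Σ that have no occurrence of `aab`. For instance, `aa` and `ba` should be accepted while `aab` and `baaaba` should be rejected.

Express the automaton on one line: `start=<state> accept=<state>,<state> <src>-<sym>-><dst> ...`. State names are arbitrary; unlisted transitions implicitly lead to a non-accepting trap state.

start=S0 accept=S0,S1,S2 S0-a->S1 S0-b->S0 S1-a->S2 S1-b->S0 S2-a->S2 S2-b->S3 S3-a->S3 S3-b->S3

Track partial matches of the forbidden pattern `aab`. State S3 is a dead state reached once `aab` has occurred; every other state accepts. S0 means no part of `aab` is currently matched.
4 states suffice.
        a   b  
>* S0   S1  S0 
 * S1   S2  S0 
 * S2   S2  S3 
   S3   S3  S3 
(> = start, * = accepting)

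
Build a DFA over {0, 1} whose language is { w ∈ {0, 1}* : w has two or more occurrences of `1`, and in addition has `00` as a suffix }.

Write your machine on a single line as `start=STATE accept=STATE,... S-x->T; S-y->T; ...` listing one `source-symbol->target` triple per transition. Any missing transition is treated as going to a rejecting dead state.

Run two small machines in parallel and take their product. One (4 states) tracks the count of `1`s, saturating at 3; the other (3 states) tracks how much of the suffix `00` has currently been matched. Each combined state is a pair, one component from each; accept when both components accept. Equivalent product states are then merged.
A 5-state machine:
       0  1 
>  A   A  B 
   B   B  C 
   C   D  C 
   D   E  C 
 * E   E  C 
(> = start, * = accepting)

start=A; accept=E; A-0->A; A-1->B; B-0->B; B-1->C; C-0->D; C-1->C; D-0->E; D-1->C; E-0->E; E-1->C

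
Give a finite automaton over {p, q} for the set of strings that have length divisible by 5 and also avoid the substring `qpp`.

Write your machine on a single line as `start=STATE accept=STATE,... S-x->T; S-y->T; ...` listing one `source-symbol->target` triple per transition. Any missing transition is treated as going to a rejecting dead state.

start=A; accept=A,N,O; A-p->B; A-q->C; B-p->D; B-q->E; C-p->F; C-q->E; D-p->G; D-q->H; E-p->I; E-q->H; F-p->J; F-q->H; G-p->K; G-q->L; H-p->M; H-q->L; I-p->J; I-q->L; J-p->J; J-q->J; K-p->A; K-q->N; L-p->O; L-q->N; M-p->J; M-q->N; N-p->P; N-q->C; O-p->J; O-q->C; P-p->J; P-q->E

Build one automaton per condition and run them in lockstep. One (5 states) tracks the input length modulo 5; the other (4 states) tracks partial matches of the forbidden pattern `qpp`. Each combined state is a pair, one component from each; accept when both components accept. Equivalent product states are then merged.
       p  q 
>* A   B  C 
   B   D  E 
   C   F  E 
   D   G  H 
   E   I  H 
   F   J  H 
   G   K  L 
   H   M  L 
   I   J  L 
   J   J  J 
   K   A  N 
   L   O  N 
   M   J  N 
 * N   P  C 
 * O   J  C 
   P   J  E 
(> = start, * = accepting)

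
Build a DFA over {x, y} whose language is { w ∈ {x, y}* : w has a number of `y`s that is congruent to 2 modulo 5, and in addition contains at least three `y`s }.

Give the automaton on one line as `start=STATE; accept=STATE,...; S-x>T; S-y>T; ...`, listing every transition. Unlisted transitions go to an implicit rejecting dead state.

Handle the two conditions separately and then intersect. The first has 5 states tracking the count of `y`s modulo 5; the second has 5 states tracking the count of `y`s, saturating at 4. A product state is a pair (one from each), accepting exactly when both do.
A 9-state machine:
        x   y  
>  q0   q0  q1 
   q1   q1  q2 
   q2   q2  q3 
   q3   q3  q4 
   q4   q4  q5 
   q5   q5  q6 
   q6   q6  q7 
 * q7   q7  q8 
   q8   q8  q4 
(> = start, * = accepting)

start=q0; accept=q7; q0-x>q0; q0-y>q1; q1-x>q1; q1-y>q2; q2-x>q2; q2-y>q3; q3-x>q3; q3-y>q4; q4-x>q4; q4-y>q5; q5-x>q5; q5-y>q6; q6-x>q6; q6-y>q7; q7-x>q7; q7-y>q8; q8-x>q8; q8-y>q4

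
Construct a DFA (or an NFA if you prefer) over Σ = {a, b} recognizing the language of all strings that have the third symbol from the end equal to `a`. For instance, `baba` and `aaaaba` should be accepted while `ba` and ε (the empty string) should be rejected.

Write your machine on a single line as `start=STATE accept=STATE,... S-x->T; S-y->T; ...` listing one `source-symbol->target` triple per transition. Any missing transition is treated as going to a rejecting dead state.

A DFA must remember the last 3 symbols (since which symbol is third-to-last isn't known until the input ends). Use one state per possible window of the last ≤3 symbols; accept from those whose window starts with `a`.
          a    b  
>  s0     s1   s2 
   s1     s3   s4 
   s2     s5   s6 
   s3     s7   s8 
   s4     s9  s10 
   s5    s11  s12 
   s6    s13  s14 
 * s7     s7   s8 
 * s8     s9  s10 
 * s9    s11  s12 
 * s10   s13  s14 
   s11    s7   s8 
   s12    s9  s10 
   s13   s11  s12 
   s14   s13  s14 
(> = start, * = accepting)

start=s0; accept=s7,s8,s9,s10; s0-a->s1; s0-b->s2; s1-a->s3; s1-b->s4; s2-a->s5; s2-b->s6; s3-a->s7; s3-b->s8; s4-a->s9; s4-b->s10; s5-a->s11; s5-b->s12; s6-a->s13; s6-b->s14; s7-a->s7; s7-b->s8; s8-a->s9; s8-b->s10; s9-a->s11; s9-b->s12; s10-a->s13; s10-b->s14; s11-a->s7; s11-b->s8; s12-a->s9; s12-b->s10; s13-a->s11; s13-b->s12; s14-a->s13; s14-b->s14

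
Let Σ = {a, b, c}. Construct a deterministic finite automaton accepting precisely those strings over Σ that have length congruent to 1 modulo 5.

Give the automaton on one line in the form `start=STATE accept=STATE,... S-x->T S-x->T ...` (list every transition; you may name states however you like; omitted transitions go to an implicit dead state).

Count input length modulo 5: every symbol advances one step around the cycle s0 → s1 → s2 → s3 → s4 → s0. Accept at s1.
With 5 states:
        a   b   c  
>  s0   s1  s1  s1 
 * s1   s2  s2  s2 
   s2   s3  s3  s3 
   s3   s4  s4  s4 
   s4   s0  s0  s0 
(> = start, * = accepting)

start=s0 accept=s1 s0-a->s1 s0-b->s1 s0-c->s1 s1-a->s2 s1-b->s2 s1-c->s2 s2-a->s3 s2-b->s3 s2-c->s3 s3-a->s4 s3-b->s4 s3-c->s4 s4-a->s0 s4-b->s0 s4-c->s0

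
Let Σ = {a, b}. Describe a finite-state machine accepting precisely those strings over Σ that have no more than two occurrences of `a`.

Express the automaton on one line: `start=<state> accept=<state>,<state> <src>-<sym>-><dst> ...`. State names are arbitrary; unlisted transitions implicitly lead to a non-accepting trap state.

start=S0 accept=S0,S1,S2 S0-a->S1 S0-b->S0 S1-a->S2 S1-b->S1 S2-a->S3 S2-b->S2 S3-a->S3 S3-b->S3

Count `a`s, saturating at 3: states S0 through S2 mean 0 through 2 `a`s seen; S3 means more than 2. Each `a` increments (capped at S3); other symbols loop. Accept from {S0, S1, S2}.
With 4 states:
        a   b  
>* S0   S1  S0 
 * S1   S2  S1 
 * S2   S3  S2 
   S3   S3  S3 
(> = start, * = accepting)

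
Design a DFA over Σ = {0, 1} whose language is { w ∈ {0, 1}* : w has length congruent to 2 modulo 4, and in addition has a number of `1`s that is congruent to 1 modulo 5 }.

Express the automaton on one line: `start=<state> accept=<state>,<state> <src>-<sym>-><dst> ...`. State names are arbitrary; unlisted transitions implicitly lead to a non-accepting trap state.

Handle the two conditions separately and then intersect. One (4 states) tracks the input length modulo 4; the other (5 states) tracks the count of `1`s modulo 5. Each combined state is a pair, one component from each; accept when both components accept.
          0    1  
>  s0     s1   s2 
   s1     s3   s4 
   s2     s4   s5 
   s3     s6   s7 
 * s4     s7   s8 
   s5     s8   s9 
   s6     s0  s10 
   s7    s10  s11 
   s8    s11  s12 
   s9    s12  s13 
   s10    s2  s14 
   s11   s14  s15 
   s12   s15  s16 
   s13   s16   s1 
   s14    s5  s17 
   s15   s17  s18 
   s16   s18   s3 
   s17    s9  s19 
   s18   s19   s6 
   s19   s13   s0 
(> = start, * = accepting)

start=s0 accept=s4 s0-0->s1 s0-1->s2 s1-0->s3 s1-1->s4 s2-0->s4 s2-1->s5 s3-0->s6 s3-1->s7 s4-0->s7 s4-1->s8 s5-0->s8 s5-1->s9 s6-0->s0 s6-1->s10 s7-0->s10 s7-1->s11 s8-0->s11 s8-1->s12 s9-0->s12 s9-1->s13 s10-0->s2 s10-1->s14 s11-0->s14 s11-1->s15 s12-0->s15 s12-1->s16 s13-0->s16 s13-1->s1 s14-0->s5 s14-1->s17 s15-0->s17 s15-1->s18 s16-0->s18 s16-1->s3 s17-0->s9 s17-1->s19 s18-0->s19 s18-1->s6 s19-0->s13 s19-1->s0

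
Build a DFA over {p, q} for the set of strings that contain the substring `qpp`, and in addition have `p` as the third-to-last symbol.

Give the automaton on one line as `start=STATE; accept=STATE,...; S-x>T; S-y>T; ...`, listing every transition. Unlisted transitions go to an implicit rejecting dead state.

start=A; accept=E,F,G,H; A-p>A; A-q>B; B-p>C; B-q>B; C-p>D; C-q>B; D-p>E; D-q>F; E-p>E; E-q>F; F-p>G; F-q>H; G-p>D; G-q>I; H-p>J; H-q>K; I-p>G; I-q>H; J-p>D; J-q>I; K-p>J; K-q>K

Handle the two conditions separately and then intersect. One (4 states) tracks whether and how much of `qpp` has been seen; the other (15 states) tracks the last 3 symbols read. Each combined state is a pair, one component from each; accept when both components accept. Equivalent product states are then merged.
       p  q 
>  A   A  B 
   B   C  B 
   C   D  B 
   D   E  F 
 * E   E  F 
 * F   G  H 
 * G   D  I 
 * H   J  K 
   I   G  H 
   J   D  I 
   K   J  K 
(> = start, * = accepting)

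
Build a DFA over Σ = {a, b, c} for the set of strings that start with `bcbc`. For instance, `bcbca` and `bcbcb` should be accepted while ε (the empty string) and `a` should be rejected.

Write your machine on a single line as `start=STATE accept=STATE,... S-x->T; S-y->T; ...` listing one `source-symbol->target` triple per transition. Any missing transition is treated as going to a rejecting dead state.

Check the first 4 symbols one by one: S0 through S3 record how many have matched `bcbc` so far; any wrong symbol goes to the dead state S5. After all 4 match we enter the accepting sink S4.
A 6-state machine:
        a   b   c  
>  S0   S5  S1  S5 
   S1   S5  S5  S2 
   S2   S5  S3  S5 
   S3   S5  S5  S4 
 * S4   S4  S4  S4 
   S5   S5  S5  S5 
(> = start, * = accepting)

start=S0; accept=S4; S0-a->S5; S0-b->S1; S0-c->S5; S1-a->S5; S1-b->S5; S1-c->S2; S2-a->S5; S2-b->S3; S2-c->S5; S3-a->S5; S3-b->S5; S3-c->S4; S4-a->S4; S4-b->S4; S4-c->S4; S5-a->S5; S5-b->S5; S5-c->S5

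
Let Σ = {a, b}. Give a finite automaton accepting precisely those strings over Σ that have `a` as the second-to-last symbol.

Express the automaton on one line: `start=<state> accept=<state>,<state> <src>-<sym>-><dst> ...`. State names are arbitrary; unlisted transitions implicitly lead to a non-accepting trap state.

start=s0 accept=s3,s4 s0-a->s1 s0-b->s2 s1-a->s3 s1-b->s4 s2-a->s5 s2-b->s6 s3-a->s3 s3-b->s4 s4-a->s5 s4-b->s6 s5-a->s3 s5-b->s4 s6-a->s5 s6-b->s6

Because acceptance depends on a position counted from the end, the machine has to buffer the most recent 2 symbols. Make each state the string of the last up-to-2 symbols read; on input `x` shift the window left and append `x`. Accept when the buffered window has length 2 and begins with `a`.
With 7 states:
        a   b  
>  s0   s1  s2 
   s1   s3  s4 
   s2   s5  s6 
 * s3   s3  s4 
 * s4   s5  s6 
   s5   s3  s4 
   s6   s5  s6 
(> = start, * = accepting)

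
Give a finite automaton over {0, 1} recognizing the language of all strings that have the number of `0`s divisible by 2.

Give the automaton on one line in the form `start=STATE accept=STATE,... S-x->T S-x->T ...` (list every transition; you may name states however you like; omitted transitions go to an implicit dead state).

Keep the running count of `0`s modulo 2: each `0` advances along the cycle s0 → s1 → s0 while other symbols loop. Accept at s0.
        0   1  
>* s0   s1  s0 
   s1   s0  s1 
(> = start, * = accepting)

start=s0 accept=s0 s0-0->s1 s0-1->s0 s1-0->s0 s1-1->s1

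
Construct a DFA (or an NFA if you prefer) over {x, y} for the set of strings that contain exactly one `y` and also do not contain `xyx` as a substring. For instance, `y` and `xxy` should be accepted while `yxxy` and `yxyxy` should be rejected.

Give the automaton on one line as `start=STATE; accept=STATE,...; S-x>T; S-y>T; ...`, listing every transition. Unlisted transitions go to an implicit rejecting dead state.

Build one automaton per condition and run them in lockstep. The first has 3 states tracking the count of `y`s, saturating at 2; the second has 4 states tracking partial matches of the forbidden pattern `xyx`. A product state is a pair (one from each), accepting exactly when both do.
10 states suffice.
        x   y  
>  S0   S1  S2 
   S1   S1  S3 
 * S2   S4  S5 
 * S3   S6  S5 
 * S4   S4  S7 
   S5   S8  S5 
   S6   S6  S9 
   S7   S9  S5 
   S8   S8  S7 
   S9   S9  S9 
(> = start, * = accepting)

start=S0; accept=S2,S3,S4; S0-x>S1; S0-y>S2; S1-x>S1; S1-y>S3; S2-x>S4; S2-y>S5; S3-x>S6; S3-y>S5; S4-x>S4; S4-y>S7; S5-x>S8; S5-y>S5; S6-x>S6; S6-y>S9; S7-x>S9; S7-y>S5; S8-x>S8; S8-y>S7; S9-x>S9; S9-y>S9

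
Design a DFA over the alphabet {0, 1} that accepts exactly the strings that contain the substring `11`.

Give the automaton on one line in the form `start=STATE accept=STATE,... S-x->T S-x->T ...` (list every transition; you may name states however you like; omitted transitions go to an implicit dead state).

start=A accept=C A-0->A A-1->B B-0->A B-1->C C-0->C C-1->C

Track how much of `11` has been matched so far: state A is no progress, C is the absorbing accept state reached once `11` has occurred. Intermediate states record partial matches; on a mismatch, fall back to the longest reusable overlap.
With 3 states:
       0  1 
>  A   A  B 
   B   A  C 
 * C   C  C 
(> = start, * = accepting)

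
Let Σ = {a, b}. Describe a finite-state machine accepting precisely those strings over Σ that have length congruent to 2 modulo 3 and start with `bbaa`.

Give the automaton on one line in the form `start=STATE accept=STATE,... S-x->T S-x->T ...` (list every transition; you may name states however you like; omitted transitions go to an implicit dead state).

Handle the two conditions separately and then intersect. One (3 states) tracks the input length modulo 3; the other (6 states) tracks whether the input so far still matches the prefix `bbaa`. Each combined state is a pair, one component from each; accept when both components accept.
A 10-state machine:
        a   b  
>  S0   S1  S2 
   S1   S3  S3 
   S2   S3  S4 
   S3   S5  S5 
   S4   S6  S5 
   S5   S1  S1 
   S6   S7  S1 
   S7   S8  S8 
 * S8   S9  S9 
   S9   S7  S7 
(> = start, * = accepting)

start=S0 accept=S8 S0-a->S1 S0-b->S2 S1-a->S3 S1-b->S3 S2-a->S3 S2-b->S4 S3-a->S5 S3-b->S5 S4-a->S6 S4-b->S5 S5-a->S1 S5-b->S1 S6-a->S7 S6-b->S1 S7-a->S8 S7-b->S8 S8-a->S9 S8-b->S9 S9-a->S7 S9-b->S7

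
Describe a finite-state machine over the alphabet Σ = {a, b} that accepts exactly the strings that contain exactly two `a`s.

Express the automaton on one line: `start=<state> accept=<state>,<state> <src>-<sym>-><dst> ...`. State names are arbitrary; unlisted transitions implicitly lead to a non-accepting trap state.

Only the number of `a`s matters, and only up to 3. Make a chain S0 → S1 → S2 → S3 advanced by each `a` (with S3 absorbing); every other symbol self-loops. The accepting set is {S2}.
With 4 states:
        a   b  
>  S0   S1  S0 
   S1   S2  S1 
 * S2   S3  S2 
   S3   S3  S3 
(> = start, * = accepting)

start=S0 accept=S2 S0-a->S1 S0-b->S0 S1-a->S2 S1-b->S1 S2-a->S3 S2-b->S2 S3-a->S3 S3-b->S3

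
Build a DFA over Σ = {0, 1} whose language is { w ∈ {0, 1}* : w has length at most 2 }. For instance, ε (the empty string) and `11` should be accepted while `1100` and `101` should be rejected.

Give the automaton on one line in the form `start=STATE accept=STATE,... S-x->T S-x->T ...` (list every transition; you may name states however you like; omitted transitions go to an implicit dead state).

start=q0 accept=q0,q1,q2 q0-0->q1 q0-1->q1 q1-0->q2 q1-1->q2 q2-0->q3 q2-1->q3 q3-0->q3 q3-1->q3

Count input length up to 3: every symbol moves from q0 toward q3, which means 'more than 2' and absorbs. Accept from {q0, q1, q2}.
        0   1  
>* q0   q1  q1 
 * q1   q2  q2 
 * q2   q3  q3 
   q3   q3  q3 
(> = start, * = accepting)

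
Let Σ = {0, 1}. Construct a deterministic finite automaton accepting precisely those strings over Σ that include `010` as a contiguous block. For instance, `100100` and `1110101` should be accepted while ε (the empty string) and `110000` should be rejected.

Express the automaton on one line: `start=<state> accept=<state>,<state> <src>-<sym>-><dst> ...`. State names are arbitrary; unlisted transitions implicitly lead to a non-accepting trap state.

Track how much of `010` has been matched so far: state q0 is no progress, q3 is the absorbing accept state reached once `010` has occurred. Intermediate states record partial matches; on a mismatch, fall back to the longest reusable overlap.
4 states suffice.
        0   1  
>  q0   q1  q0 
   q1   q1  q2 
   q2   q3  q0 
 * q3   q3  q3 
(> = start, * = accepting)

start=q0 accept=q3 q0-0->q1 q0-1->q0 q1-0->q1 q1-1->q2 q2-0->q3 q2-1->q0 q3-0->q3 q3-1->q3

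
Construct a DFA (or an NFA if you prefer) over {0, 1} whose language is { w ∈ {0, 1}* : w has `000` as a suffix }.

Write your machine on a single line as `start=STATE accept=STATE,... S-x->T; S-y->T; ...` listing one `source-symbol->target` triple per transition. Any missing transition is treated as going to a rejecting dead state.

start=A; accept=D; A-0->B; A-1->A; B-0->C; B-1->A; C-0->D; C-1->A; D-0->D; D-1->A

Let each state record the length of the longest suffix of the input read so far that is also a prefix of `000`. B means the last symbol is `0`; C means the last 2 symbols are `00`; D means the last 3 symbols are `000`. Accept only at D, where the string currently ends in `000`.
4 states suffice.
       0  1 
>  A   B  A 
   B   C  A 
   C   D  A 
 * D   D  A 
(> = start, * = accepting)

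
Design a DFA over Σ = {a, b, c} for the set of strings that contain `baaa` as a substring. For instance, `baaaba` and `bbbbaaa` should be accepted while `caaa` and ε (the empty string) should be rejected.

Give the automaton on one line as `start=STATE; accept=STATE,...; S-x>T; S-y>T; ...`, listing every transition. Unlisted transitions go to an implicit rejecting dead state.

start=S0; accept=S4; S0-a>S0; S0-b>S1; S0-c>S0; S1-a>S2; S1-b>S1; S1-c>S0; S2-a>S3; S2-b>S1; S2-c>S0; S3-a>S4; S3-b>S1; S3-c>S0; S4-a>S4; S4-b>S4; S4-c>S4

States S0..S3 record the length of the longest prefix of `baaa` that matches the current input suffix. Reaching S4 means `baaa` has been seen, and we stay there forever. Accept from S4.
        a   b   c  
>  S0   S0  S1  S0 
   S1   S2  S1  S0 
   S2   S3  S1  S0 
   S3   S4  S1  S0 
 * S4   S4  S4  S4 
(> = start, * = accepting)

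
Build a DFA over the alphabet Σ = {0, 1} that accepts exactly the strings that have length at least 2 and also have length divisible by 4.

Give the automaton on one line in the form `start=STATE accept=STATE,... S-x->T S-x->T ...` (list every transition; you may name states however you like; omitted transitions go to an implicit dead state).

Run two small machines in parallel and take their product. One (4 states) tracks the input length, saturating at 3; the other (4 states) tracks the input length modulo 4. Each combined state is a pair, one component from each; accept when both components accept. Minimizing collapses redundant product states.
With 5 states:
        0   1  
>  q0   q1  q1 
   q1   q2  q2 
   q2   q3  q3 
   q3   q4  q4 
 * q4   q1  q1 
(> = start, * = accepting)

start=q0 accept=q4 q0-0->q1 q0-1->q1 q1-0->q2 q1-1->q2 q2-0->q3 q2-1->q3 q3-0->q4 q3-1->q4 q4-0->q1 q4-1->q1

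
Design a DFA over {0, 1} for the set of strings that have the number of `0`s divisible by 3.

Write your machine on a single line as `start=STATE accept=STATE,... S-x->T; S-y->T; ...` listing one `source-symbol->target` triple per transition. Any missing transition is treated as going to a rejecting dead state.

start=q0; accept=q0; q0-0->q1; q0-1->q0; q1-0->q2; q1-1->q1; q2-0->q0; q2-1->q2

Keep the running count of `0`s modulo 3: each `0` advances along the cycle q0 → q1 → q2 → q0 while other symbols loop. Accept at q0.
3 states suffice.
        0   1  
>* q0   q1  q0 
   q1   q2  q1 
   q2   q0  q2 
(> = start, * = accepting)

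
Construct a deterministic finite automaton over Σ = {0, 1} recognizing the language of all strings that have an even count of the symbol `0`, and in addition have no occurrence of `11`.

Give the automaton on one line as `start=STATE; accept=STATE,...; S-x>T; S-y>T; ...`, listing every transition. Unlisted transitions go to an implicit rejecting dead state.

Handle the two conditions separately and then intersect. One (2 states) tracks the count of `0`s modulo 2; the other (3 states) tracks partial matches of the forbidden pattern `11`. Each combined state is a pair, one component from each; accept when both components accept. Equivalent product states are then merged.
        0   1  
>* q0   q1  q2 
   q1   q0  q3 
 * q2   q1  q4 
   q3   q0  q4 
   q4   q4  q4 
(> = start, * = accepting)

start=q0; accept=q0,q2; q0-0>q1; q0-1>q2; q1-0>q0; q1-1>q3; q2-0>q1; q2-1>q4; q3-0>q0; q3-1>q4; q4-0>q4; q4-1>q4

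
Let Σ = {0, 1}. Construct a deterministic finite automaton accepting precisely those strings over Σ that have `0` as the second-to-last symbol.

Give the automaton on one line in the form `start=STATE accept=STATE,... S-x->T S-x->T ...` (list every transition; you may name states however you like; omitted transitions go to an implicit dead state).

A DFA must remember the last 2 symbols (since which symbol is second-to-last isn't known until the input ends). Use one state per possible window of the last ≤2 symbols; accept from those whose window starts with `0`.
A 7-state machine:
       0  1 
>  A   B  C 
   B   D  E 
   C   F  G 
 * D   D  E 
 * E   F  G 
   F   D  E 
   G   F  G 
(> = start, * = accepting)

start=A accept=D,E A-0->B A-1->C B-0->D B-1->E C-0->F C-1->G D-0->D D-1->E E-0->F E-1->G F-0->D F-1->E G-0->F G-1->G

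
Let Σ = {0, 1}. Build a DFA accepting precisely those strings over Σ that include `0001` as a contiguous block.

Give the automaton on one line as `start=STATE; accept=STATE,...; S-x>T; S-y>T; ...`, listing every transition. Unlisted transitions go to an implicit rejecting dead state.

start=q0; accept=q4; q0-0>q1; q0-1>q0; q1-0>q2; q1-1>q0; q2-0>q3; q2-1>q0; q3-0>q3; q3-1>q4; q4-0>q4; q4-1>q4

States q0..q3 record the length of the longest prefix of `0001` that matches the current input suffix. Reaching q4 means `0001` has been seen, and we stay there forever. Accept from q4.
With 5 states:
        0   1  
>  q0   q1  q0 
   q1   q2  q0 
   q2   q3  q0 
   q3   q3  q4 
 * q4   q4  q4 
(> = start, * = accepting)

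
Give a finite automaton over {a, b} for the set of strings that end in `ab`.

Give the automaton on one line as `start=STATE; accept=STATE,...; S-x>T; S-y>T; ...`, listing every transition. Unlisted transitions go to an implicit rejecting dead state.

start=q0; accept=q2; q0-a>q1; q0-b>q0; q1-a>q1; q1-b>q2; q2-a>q1; q2-b>q0

Let each state record the length of the longest suffix of the input read so far that is also a prefix of `ab`. q1 means the last symbol is `a`; q2 means the last 2 symbols are `ab`. Accept only at q2, where the string currently ends in `ab`.
With 3 states:
        a   b  
>  q0   q1  q0 
   q1   q1  q2 
 * q2   q1  q0 
(> = start, * = accepting)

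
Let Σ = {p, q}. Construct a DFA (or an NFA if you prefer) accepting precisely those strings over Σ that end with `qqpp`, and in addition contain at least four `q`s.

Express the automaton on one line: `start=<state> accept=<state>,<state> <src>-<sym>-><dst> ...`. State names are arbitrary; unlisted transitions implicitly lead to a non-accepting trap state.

start=S0 accept=S18,S22 S0-p->S0 S0-q->S1 S1-p->S2 S1-q->S3 S2-p->S2 S2-q->S4 S3-p->S5 S3-q->S6 S4-p->S7 S4-q->S6 S5-p->S8 S5-q->S9 S6-p->S10 S6-q->S11 S7-p->S7 S7-q->S9 S8-p->S7 S8-q->S9 S9-p->S12 S9-q->S11 S10-p->S13 S10-q->S14 S11-p->S15 S11-q->S16 S12-p->S12 S12-q->S14 S13-p->S12 S13-q->S14 S14-p->S17 S14-q->S16 S15-p->S18 S15-q->S19 S16-p->S20 S16-q->S16 S17-p->S17 S17-q->S19 S18-p->S17 S18-q->S19 S19-p->S21 S19-q->S16 S20-p->S22 S20-q->S19 S21-p->S21 S21-q->S19 S22-p->S21 S22-q->S19

Handle the two conditions separately and then intersect. One (5 states) tracks how much of the suffix `qqpp` has currently been matched; the other (6 states) tracks the count of `q`s, saturating at 5. Each combined state is a pair, one component from each; accept when both components accept.
A 23-state machine:
          p    q  
>  S0     S0   S1 
   S1     S2   S3 
   S2     S2   S4 
   S3     S5   S6 
   S4     S7   S6 
   S5     S8   S9 
   S6    S10  S11 
   S7     S7   S9 
   S8     S7   S9 
   S9    S12  S11 
   S10   S13  S14 
   S11   S15  S16 
   S12   S12  S14 
   S13   S12  S14 
   S14   S17  S16 
   S15   S18  S19 
   S16   S20  S16 
   S17   S17  S19 
 * S18   S17  S19 
   S19   S21  S16 
   S20   S22  S19 
   S21   S21  S19 
 * S22   S21  S19 
(> = start, * = accepting)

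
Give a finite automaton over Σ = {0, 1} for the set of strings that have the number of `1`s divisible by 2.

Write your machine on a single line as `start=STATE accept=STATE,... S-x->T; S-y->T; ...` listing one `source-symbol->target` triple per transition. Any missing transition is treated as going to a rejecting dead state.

start=A; accept=A; A-0->A; A-1->B; B-0->B; B-1->A

Keep the running count of `1`s modulo 2: each `1` advances along the cycle A → B → A while other symbols loop. Accept at A.
       0  1 
>* A   A  B 
   B   B  A 
(> = start, * = accepting)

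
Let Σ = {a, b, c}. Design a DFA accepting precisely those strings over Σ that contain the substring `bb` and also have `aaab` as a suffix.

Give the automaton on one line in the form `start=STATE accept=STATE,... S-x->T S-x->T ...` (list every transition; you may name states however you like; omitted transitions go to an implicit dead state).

start=S0 accept=S6 S0-a->S0 S0-b->S1 S0-c->S0 S1-a->S0 S1-b->S2 S1-c->S0 S2-a->S3 S2-b->S2 S2-c->S2 S3-a->S4 S3-b->S2 S3-c->S2 S4-a->S5 S4-b->S2 S4-c->S2 S5-a->S5 S5-b->S6 S5-c->S2 S6-a->S3 S6-b->S2 S6-c->S2

Run two small machines in parallel and take their product. The first has 3 states tracking whether and how much of `bb` has been seen; the second has 5 states tracking how much of the suffix `aaab` has currently been matched. A product state is a pair (one from each), accepting exactly when both do. Equivalent product states are then merged.
A 7-state machine:
        a   b   c  
>  S0   S0  S1  S0 
   S1   S0  S2  S0 
   S2   S3  S2  S2 
   S3   S4  S2  S2 
   S4   S5  S2  S2 
   S5   S5  S6  S2 
 * S6   S3  S2  S2 
(> = start, * = accepting)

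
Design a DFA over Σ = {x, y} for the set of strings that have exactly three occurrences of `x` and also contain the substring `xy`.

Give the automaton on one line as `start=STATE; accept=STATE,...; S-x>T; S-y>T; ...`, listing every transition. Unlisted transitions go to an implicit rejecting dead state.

Handle the two conditions separately and then intersect. The first has 5 states tracking the count of `x`s, saturating at 4; the second has 3 states tracking whether and how much of `xy` has been seen. A product state is a pair (one from each), accepting exactly when both do. Equivalent product states are then merged.
8 states suffice.
       x  y 
>  A   B  A 
   B   C  D 
   C   E  F 
   D   F  D 
   E   G  H 
   F   H  F 
   G   G  G 
 * H   G  H 
(> = start, * = accepting)

start=A; accept=H; A-x>B; A-y>A; B-x>C; B-y>D; C-x>E; C-y>F; D-x>F; D-y>D; E-x>G; E-y>H; F-x>H; F-y>F; G-x>G; G-y>G; H-x>G; H-y>H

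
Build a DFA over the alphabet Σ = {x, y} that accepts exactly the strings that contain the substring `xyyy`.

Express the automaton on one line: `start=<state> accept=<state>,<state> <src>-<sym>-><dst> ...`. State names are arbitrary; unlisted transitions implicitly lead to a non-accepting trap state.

start=q0 accept=q4 q0-x->q1 q0-y->q0 q1-x->q1 q1-y->q2 q2-x->q1 q2-y->q3 q3-x->q1 q3-y->q4 q4-x->q4 q4-y->q4

Track how much of `xyyy` has been matched so far: state q0 is no progress, q4 is the absorbing accept state reached once `xyyy` has occurred. Intermediate states record partial matches; on a mismatch, fall back to the longest reusable overlap.
With 5 states:
        x   y  
>  q0   q1  q0 
   q1   q1  q2 
   q2   q1  q3 
   q3   q1  q4 
 * q4   q4  q4 
(> = start, * = accepting)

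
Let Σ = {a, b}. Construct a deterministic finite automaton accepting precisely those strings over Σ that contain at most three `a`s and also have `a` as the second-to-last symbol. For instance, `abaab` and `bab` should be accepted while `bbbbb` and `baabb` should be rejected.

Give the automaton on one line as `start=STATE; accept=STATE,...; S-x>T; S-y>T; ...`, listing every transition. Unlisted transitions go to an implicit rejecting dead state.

Handle the two conditions separately and then intersect. The first has 5 states tracking the count of `a`s, saturating at 4; the second has 7 states tracking the last 2 symbols read. A product state is a pair (one from each), accepting exactly when both do.
          a    b  
>  S0     S1   S2 
   S1     S3   S4 
   S2     S5   S6 
 * S3     S7   S8 
 * S4     S9  S10 
   S5     S3   S4 
   S6     S5   S6 
 * S7    S11  S12 
 * S8    S13  S14 
   S9     S7   S8 
   S10    S9  S10 
   S11   S11  S15 
 * S12   S16  S17 
   S13   S11  S12 
   S14   S13  S14 
   S15   S16  S18 
   S16   S11  S15 
   S17   S16  S17 
   S18   S16  S18 
(> = start, * = accepting)

start=S0; accept=S3,S4,S7,S8,S12; S0-a>S1; S0-b>S2; S1-a>S3; S1-b>S4; S2-a>S5; S2-b>S6; S3-a>S7; S3-b>S8; S4-a>S9; S4-b>S10; S5-a>S3; S5-b>S4; S6-a>S5; S6-b>S6; S7-a>S11; S7-b>S12; S8-a>S13; S8-b>S14; S9-a>S7; S9-b>S8; S10-a>S9; S10-b>S10; S11-a>S11; S11-b>S15; S12-a>S16; S12-b>S17; S13-a>S11; S13-b>S12; S14-a>S13; S14-b>S14; S15-a>S16; S15-b>S18; S16-a>S11; S16-b>S15; S17-a>S16; S17-b>S17; S18-a>S16; S18-b>S18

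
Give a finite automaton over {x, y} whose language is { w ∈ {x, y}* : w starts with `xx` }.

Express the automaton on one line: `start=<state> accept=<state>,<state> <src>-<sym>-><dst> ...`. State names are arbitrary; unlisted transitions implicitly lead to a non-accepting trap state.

start=s0 accept=s2 s0-x->s1 s0-y->s3 s1-x->s2 s1-y->s3 s2-x->s2 s2-y->s2 s3-x->s3 s3-y->s3

Check the first 2 symbols one by one: s0 through s1 record how many have matched `xx` so far; any wrong symbol goes to the dead state s3. After all 2 match we enter the accepting sink s2.
With 4 states:
        x   y  
>  s0   s1  s3 
   s1   s2  s3 
 * s2   s2  s2 
   s3   s3  s3 
(> = start, * = accepting)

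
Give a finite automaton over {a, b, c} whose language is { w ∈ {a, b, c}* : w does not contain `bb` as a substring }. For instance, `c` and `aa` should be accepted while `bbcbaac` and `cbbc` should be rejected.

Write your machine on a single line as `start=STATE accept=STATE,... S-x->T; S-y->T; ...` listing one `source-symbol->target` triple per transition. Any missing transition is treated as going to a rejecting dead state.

This is the complement of 'contains `bb`'. Use the same substring-matching states — q0 through q2 holding how much of `bb` has just been matched — but flip the accepting set: everything except the trap q2 accepts.
A 3-state machine:
        a   b   c  
>* q0   q0  q1  q0 
 * q1   q0  q2  q0 
   q2   q2  q2  q2 
(> = start, * = accepting)

start=q0; accept=q0,q1; q0-a->q0; q0-b->q1; q0-c->q0; q1-a->q0; q1-b->q2; q1-c->q0; q2-a->q2; q2-b->q2; q2-c->q2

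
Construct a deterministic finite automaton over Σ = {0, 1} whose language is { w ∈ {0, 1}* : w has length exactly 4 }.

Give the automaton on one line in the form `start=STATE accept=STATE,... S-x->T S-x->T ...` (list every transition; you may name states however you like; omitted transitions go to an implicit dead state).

start=A accept=E A-0->B A-1->B B-0->C B-1->C C-0->D C-1->D D-0->E D-1->E E-0->F E-1->F F-0->F F-1->F

Count input length up to 5: every symbol moves from A toward F, which means 'more than 4' and absorbs. Accept from {E}.
6 states suffice.
       0  1 
>  A   B  B 
   B   C  C 
   C   D  D 
   D   E  E 
 * E   F  F 
   F   F  F 
(> = start, * = accepting)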